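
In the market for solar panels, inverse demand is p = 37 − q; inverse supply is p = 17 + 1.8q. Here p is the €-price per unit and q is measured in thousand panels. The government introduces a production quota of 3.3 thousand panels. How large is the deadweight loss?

€20.67 thousand

Competitive equilibrium: 37 − q = 17 + 1.8q → q* = 7.1429, p* = 29.8571.
At q = 3.3: demand price = 37 − 1·3.3 = 33.7; supply price = 17 + 1.8·3.3 = 22.94.
Δq = 7.1429 − 3.3 = 3.8429; wedge = 33.7 − 22.94 = 10.76.
Welfare loss = ½ × 3.8429 × 10.76 = €20.67 thousand.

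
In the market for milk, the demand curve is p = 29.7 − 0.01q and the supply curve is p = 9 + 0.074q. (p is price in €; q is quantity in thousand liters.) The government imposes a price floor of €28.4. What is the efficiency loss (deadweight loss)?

Competitive equilibrium: 29.7 − 0.01q = 9 + 0.074q → q* = 246.4286, p* = 27.2357.
At the floor p = 28.4, quantity demanded = (29.7 − 28.4)/0.01 = 130.
Sellers' marginal cost at q' = 130: 9 + 0.074·130 = 18.62.
Δq = 246.4286 − 130 = 116.4286; wedge = 28.4 − 18.62 = 9.78.
Deadweight loss = ½ × 116.4286 × 9.78 = €569.34 thousand.

€569.34 thousand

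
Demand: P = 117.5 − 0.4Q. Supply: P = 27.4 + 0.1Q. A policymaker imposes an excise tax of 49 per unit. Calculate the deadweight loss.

2401

Competitive equilibrium: 117.5 − 0.4Q = 27.4 + 0.1Q → Q* = 180.2, P* = 45.42.
With the tax, the buyer price exceeds the seller price by 49: (117.5 − 0.4Q) − (27.4 + 0.1Q) = 49 → Q' = 82.2.
ΔQ = 180.2 − 82.2 = 98; the wedge equals the tax, 49.
Welfare loss = ½ × 98 × 49 = 2401.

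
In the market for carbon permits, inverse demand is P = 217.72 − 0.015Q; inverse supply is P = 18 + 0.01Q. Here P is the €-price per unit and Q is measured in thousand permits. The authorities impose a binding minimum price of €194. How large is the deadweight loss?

€513195.36 thousand

Competitive equilibrium: 217.72 − 0.015Q = 18 + 0.01Q → Q* = 7988.8, P* = 97.888.
At the floor P = 194, quantity demanded = (217.72 − 194)/0.015 = 1581.333333.
Sellers' marginal cost at Q' = 1581.333333: 18 + 0.01·1581.333333 = 33.813333.
ΔQ = 7988.8 − 1581.333333 = 6407.466667; wedge = 194 − 33.813333 = 160.186667.
DWL = ½ × 6407.466667 × 160.186667 = €513195.36 thousand.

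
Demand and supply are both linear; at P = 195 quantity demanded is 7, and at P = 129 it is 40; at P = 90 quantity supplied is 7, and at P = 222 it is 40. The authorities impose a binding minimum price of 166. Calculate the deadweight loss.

27

Demand slope = (129 − 195)/(40 − 7) = −2, so P = 209 − 2Q.
Supply slope = (222 − 90)/(40 − 7) = 4, so P = 62 + 4Q.
Competitive equilibrium: 209 − 2Q = 62 + 4Q → Q* = 24.5, P* = 160.
At the floor P = 166, quantity demanded = (209 − 166)/2 = 21.5.
Sellers' marginal cost at Q' = 21.5: 62 + 4·21.5 = 148.
ΔQ = 24.5 − 21.5 = 3; wedge = 166 − 148 = 18.
Welfare loss = ½ × 3 × 18 = 27.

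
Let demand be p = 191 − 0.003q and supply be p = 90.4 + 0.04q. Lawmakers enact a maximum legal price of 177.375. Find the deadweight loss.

586.47

Competitive equilibrium: 191 − 0.003q = 90.4 + 0.04q → q* = 2339.5349, p* = 183.9814.
At the ceiling p = 177.375, quantity supplied = (177.375 − 90.4)/0.04 = 2174.375.
Willingness to pay at q' = 2174.375: 191 − 0.003·2174.375 = 184.4769.
Δq = 2339.5349 − 2174.375 = 165.1599; wedge = 184.4769 − 177.375 = 7.1019.
Welfare loss = ½ × 165.1599 × 7.1019 = 586.47.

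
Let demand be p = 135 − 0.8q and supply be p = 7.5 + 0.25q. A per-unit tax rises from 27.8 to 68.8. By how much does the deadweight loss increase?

1886

Competitive equilibrium: 135 − 0.8q = 7.5 + 0.25q → q* = 121.4286, p* = 37.8571.
For a per-unit tax t: Δq = t/1.05, so DWL = ½·t·(t/1.05) = t²/2.1.
At t = 27.8: DWL = 368.019. At t = 68.8: DWL = 2254.019.
Increase = 2254.019 − 368.019 = 1886.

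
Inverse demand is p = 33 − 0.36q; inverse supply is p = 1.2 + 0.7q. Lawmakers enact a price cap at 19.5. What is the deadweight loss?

7.89

Competitive equilibrium: 33 − 0.36q = 1.2 + 0.7q → q* = 30, p* = 22.2.
At the ceiling p = 19.5, quantity supplied = (19.5 − 1.2)/0.7 = 26.1429.
Willingness to pay at q' = 26.1429: 33 − 0.36·26.1429 = 23.5886.
Δq = 30 − 26.1429 = 3.8571; wedge = 23.5886 − 19.5 = 4.0886.
The triangle = ½ × 3.8571 × 4.0886 = 7.89.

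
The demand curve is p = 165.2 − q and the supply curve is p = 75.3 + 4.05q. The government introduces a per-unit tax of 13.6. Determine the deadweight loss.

Competitive equilibrium: 165.2 − q = 75.3 + 4.05q → q* = 17.802, p* = 147.398.
With the tax, the buyer price exceeds the seller price by 13.6: (165.2 − q) − (75.3 + 4.05q) = 13.6 → q' = 15.1089.
Δq = 17.802 − 15.1089 = 2.6931; the wedge equals the tax, 13.6.
Deadweight loss = ½ × 2.6931 × 13.6 = 18.31.

18.31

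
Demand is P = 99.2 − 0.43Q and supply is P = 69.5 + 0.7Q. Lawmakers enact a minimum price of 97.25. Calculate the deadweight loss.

Competitive equilibrium: 99.2 − 0.43Q = 69.5 + 0.7Q → Q* = 26.2832, P* = 87.8982.
At the floor P = 97.25, quantity demanded = (99.2 − 97.25)/0.43 = 4.5349.
Sellers' marginal cost at Q' = 4.5349: 69.5 + 0.7·4.5349 = 72.6744.
ΔQ = 26.2832 − 4.5349 = 21.7483; wedge = 97.25 − 72.6744 = 24.5756.
DWL = ½ × 21.7483 × 24.5756 = 267.24.

267.24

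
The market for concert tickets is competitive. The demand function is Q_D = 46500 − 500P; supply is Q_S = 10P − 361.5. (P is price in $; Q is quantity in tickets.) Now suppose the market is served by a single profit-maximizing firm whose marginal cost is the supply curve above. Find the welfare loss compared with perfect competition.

$5.86

In inverse form: demand P = 93 − 0.002Q, supply P = 36.15 + 0.1Q.
Competitive equilibrium: 93 − 0.002Q = 36.15 + 0.1Q → Q* = 557.3529, P* = 91.8853.
Marginal revenue: MR = 93 − 0.004Q. Set MR = MC: 93 − 0.004Q = 36.15 + 0.1Q → Q_m = 546.6346.
Price P_m = 93 − 0.002·546.6346 = 91.9067; MC(Q_m) = 36.15 + 0.1·546.6346 = 90.8135.
Competitive Q* = 557.3529, so ΔQ = 10.7183; wedge = 91.9067 − 90.8135 = 1.0932.
Deadweight loss = ½ × 10.7183 × 1.0932 = $5.86.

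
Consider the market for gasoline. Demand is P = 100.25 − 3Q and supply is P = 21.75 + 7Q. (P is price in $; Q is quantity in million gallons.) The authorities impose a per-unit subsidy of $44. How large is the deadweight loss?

$96.80 million

Competitive equilibrium: 100.25 − 3Q = 21.75 + 7Q → Q* = 7.85, P* = 76.7.
The subsidy lowers effective supply by 44: P = 7Q − 22.25.
New quantity: 100.25 − 3Q = 7Q − 22.25 → Q' = 12.25.
Overproduction ΔQ = 12.25 − 7.85 = 4.4; wedge = subsidy = 44.
Welfare loss = ½ × 4.4 × 44 = $96.80 million.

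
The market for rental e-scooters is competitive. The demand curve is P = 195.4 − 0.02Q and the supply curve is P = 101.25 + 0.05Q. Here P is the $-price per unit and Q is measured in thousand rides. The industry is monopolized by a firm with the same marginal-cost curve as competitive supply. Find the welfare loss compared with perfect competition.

$3126.71 thousand

Competitive equilibrium: 195.4 − 0.02Q = 101.25 + 0.05Q → Q* = 1345, P* = 168.5.
Marginal revenue: MR = 195.4 − 0.04Q. Set MR = MC: 195.4 − 0.04Q = 101.25 + 0.05Q → Q_m = 1046.1111.
Price P_m = 195.4 − 0.02·1046.1111 = 174.4778; MC(Q_m) = 101.25 + 0.05·1046.1111 = 153.5556.
Competitive Q* = 1345, so ΔQ = 298.8889; wedge = 174.4778 − 153.5556 = 20.9222.
Welfare loss = ½ × 298.8889 × 20.9222 = $3126.71 thousand.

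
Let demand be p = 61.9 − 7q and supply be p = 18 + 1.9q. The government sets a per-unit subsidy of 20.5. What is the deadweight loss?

23.61

Competitive equilibrium: 61.9 − 7q = 18 + 1.9q → q* = 4.9326, p* = 27.3719.
The subsidy lowers effective supply by 20.5: p = 1.9q − 2.5.
New quantity: 61.9 − 7q = 1.9q − 2.5 → q' = 7.236.
Overproduction Δq = 7.236 − 4.9326 = 2.3034; wedge = subsidy = 20.5.
Deadweight loss = ½ × 2.3034 × 20.5 = 23.61.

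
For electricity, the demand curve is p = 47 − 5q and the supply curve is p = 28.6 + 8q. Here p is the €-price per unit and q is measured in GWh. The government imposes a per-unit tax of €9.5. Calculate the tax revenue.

Competitive equilibrium: 47 − 5q = 28.6 + 8q → q* = 1.4154, p* = 39.9231.
With the tax, the buyer price exceeds the seller price by 9.5: (47 − 5q) − (28.6 + 8q) = 9.5 → q' = 0.6846.
Tax revenue = 9.5 × 0.6846 = €6.50.

€6.50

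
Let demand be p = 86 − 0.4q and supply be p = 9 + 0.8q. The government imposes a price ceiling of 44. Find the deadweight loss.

250.10

Competitive equilibrium: 86 − 0.4q = 9 + 0.8q → q* = 64.1667, p* = 60.3333.
At the ceiling p = 44, quantity supplied = (44 − 9)/0.8 = 43.75.
Willingness to pay at q' = 43.75: 86 − 0.4·43.75 = 68.5.
Δq = 64.1667 − 43.75 = 20.4167; wedge = 68.5 − 44 = 24.5.
The triangle = ½ × 20.4167 × 24.5 = 250.10.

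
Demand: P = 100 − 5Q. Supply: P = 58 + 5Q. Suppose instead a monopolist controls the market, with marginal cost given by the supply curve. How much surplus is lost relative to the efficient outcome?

9.80

Competitive equilibrium: 100 − 5Q = 58 + 5Q → Q* = 4.2, P* = 79.
Marginal revenue: MR = 100 − 10Q. Set MR = MC: 100 − 10Q = 58 + 5Q → Q_m = 2.8.
Price P_m = 100 − 5·2.8 = 86; MC(Q_m) = 58 + 5·2.8 = 72.
Competitive Q* = 4.2, so ΔQ = 1.4; wedge = 86 − 72 = 14.
Welfare loss = ½ × 1.4 × 14 = 9.80.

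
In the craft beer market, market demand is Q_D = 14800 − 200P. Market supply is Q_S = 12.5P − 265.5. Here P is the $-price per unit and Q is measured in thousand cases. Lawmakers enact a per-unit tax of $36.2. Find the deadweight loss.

In inverse form: demand P = 74 − 0.005Q, supply P = 21.24 + 0.08Q.
Competitive equilibrium: 74 − 0.005Q = 21.24 + 0.08Q → Q* = 620.7059, P* = 70.8965.
With the tax, the buyer price exceeds the seller price by 36.2: (74 − 0.005Q) − (21.24 + 0.08Q) = 36.2 → Q' = 194.8235.
ΔQ = 620.7059 − 194.8235 = 425.8824; the wedge equals the tax, 36.2.
Deadweight loss = ½ × 425.8824 × 36.2 = $7708.47 thousand.

$7708.47 thousand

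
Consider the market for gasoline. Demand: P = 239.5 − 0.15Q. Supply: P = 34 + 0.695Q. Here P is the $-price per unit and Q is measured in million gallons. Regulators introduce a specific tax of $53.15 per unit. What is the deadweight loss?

Competitive equilibrium: 239.5 − 0.15Q = 34 + 0.695Q → Q* = 243.1953, P* = 203.0207.
With the tax, the buyer price exceeds the seller price by 53.15: (239.5 − 0.15Q) − (34 + 0.695Q) = 53.15 → Q' = 180.2959.
ΔQ = 243.1953 − 180.2959 = 62.8994; the wedge equals the tax, 53.15.
DWL = ½ × 62.8994 × 53.15 = $1671.55 million.

$1671.55 million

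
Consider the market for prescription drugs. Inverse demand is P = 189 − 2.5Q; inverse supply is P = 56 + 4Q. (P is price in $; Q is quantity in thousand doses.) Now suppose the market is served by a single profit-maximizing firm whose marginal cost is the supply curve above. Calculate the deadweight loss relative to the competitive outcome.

$104.99 thousand

Competitive equilibrium: 189 − 2.5Q = 56 + 4Q → Q* = 20.4615, P* = 137.8462.
Marginal revenue: MR = 189 − 5Q. Set MR = MC: 189 − 5Q = 56 + 4Q → Q_m = 14.7778.
Price P_m = 189 − 2.5·14.7778 = 152.0555; MC(Q_m) = 56 + 4·14.7778 = 115.1112.
Competitive Q* = 20.4615, so ΔQ = 5.6837; wedge = 152.0555 − 115.1112 = 36.9443.
Deadweight loss = ½ × 5.6837 × 36.9443 = $104.99 thousand.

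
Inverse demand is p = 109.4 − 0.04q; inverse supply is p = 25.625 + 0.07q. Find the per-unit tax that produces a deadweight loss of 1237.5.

Competitive equilibrium: 109.4 − 0.04q = 25.625 + 0.07q → q* = 761.5909, p* = 78.9364.
A tax t gives Δq = t/0.11 and wedge t, so DWL = t²/0.22.
t²/0.22 = 1237.5 → t² = 272.25 → t = 16.5.

16.5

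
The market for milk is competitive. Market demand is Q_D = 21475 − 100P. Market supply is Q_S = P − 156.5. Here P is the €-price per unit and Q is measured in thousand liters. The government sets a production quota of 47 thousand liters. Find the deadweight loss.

€57.53 thousand

In inverse form: demand P = 214.75 − 0.01Q, supply P = 156.5 + Q.
Competitive equilibrium: 214.75 − 0.01Q = 156.5 + Q → Q* = 57.6733, P* = 214.1733.
At Q = 47: demand price = 214.75 − 0.01·47 = 214.28; supply price = 156.5 + 1·47 = 203.5.
ΔQ = 57.6733 − 47 = 10.6733; wedge = 214.28 − 203.5 = 10.78.
DWL = ½ × 10.6733 × 10.78 = €57.53 thousand.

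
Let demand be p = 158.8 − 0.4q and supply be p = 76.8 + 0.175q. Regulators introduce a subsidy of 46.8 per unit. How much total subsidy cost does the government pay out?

10483.20

Competitive equilibrium: 158.8 − 0.4q = 76.8 + 0.175q → q* = 142.6087, p* = 101.7565.
The subsidy lowers effective supply by 46.8: p = 30 + 0.175q.
New quantity: 158.8 − 0.4q = 30 + 0.175q → q' = 224.
Total subsidy cost = 46.8 × 224 = 10483.20.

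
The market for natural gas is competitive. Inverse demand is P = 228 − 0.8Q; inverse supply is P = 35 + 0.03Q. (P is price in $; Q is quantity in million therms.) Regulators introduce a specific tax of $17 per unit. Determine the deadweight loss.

$174.10 million

Competitive equilibrium: 228 − 0.8Q = 35 + 0.03Q → Q* = 232.5301, P* = 41.9759.
With the tax, the buyer price exceeds the seller price by 17: (228 − 0.8Q) − (35 + 0.03Q) = 17 → Q' = 212.0482.
ΔQ = 232.5301 − 212.0482 = 20.4819; the wedge equals the tax, 17.
The triangle = ½ × 20.4819 × 17 = $174.10 million.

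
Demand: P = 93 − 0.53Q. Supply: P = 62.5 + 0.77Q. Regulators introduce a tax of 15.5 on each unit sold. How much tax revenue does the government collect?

178.85

Competitive equilibrium: 93 − 0.53Q = 62.5 + 0.77Q → Q* = 23.4615, P* = 80.5654.
With the tax, the buyer price exceeds the seller price by 15.5: (93 − 0.53Q) − (62.5 + 0.77Q) = 15.5 → Q' = 11.5385.
Tax revenue = 15.5 × 11.5385 = 178.85.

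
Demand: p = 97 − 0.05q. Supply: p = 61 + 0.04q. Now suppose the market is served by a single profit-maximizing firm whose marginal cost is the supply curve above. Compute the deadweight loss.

Competitive equilibrium: 97 − 0.05q = 61 + 0.04q → q* = 400, p* = 77.
Marginal revenue: MR = 97 − 0.1q. Set MR = MC: 97 − 0.1q = 61 + 0.04q → q_m = 257.1429.
Price p_m = 97 − 0.05·257.1429 = 84.1429; MC(q_m) = 61 + 0.04·257.1429 = 71.2857.
Competitive q* = 400, so Δq = 142.8571; wedge = 84.1429 − 71.2857 = 12.8572.
Welfare loss = ½ × 142.8571 × 12.8572 = 918.37.

918.37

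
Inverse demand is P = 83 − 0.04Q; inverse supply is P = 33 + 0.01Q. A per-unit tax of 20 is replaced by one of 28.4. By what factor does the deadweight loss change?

Competitive equilibrium: 83 − 0.04Q = 33 + 0.01Q → Q* = 1000, P* = 43.
For a per-unit tax t: ΔQ = t/0.05, so DWL = ½·t·(t/0.05) = t²/0.1.
At t = 20: DWL = 4000. At t = 28.4: DWL = 8065.6.
Ratio = (28.4/20)² = 2.0164.

2.0164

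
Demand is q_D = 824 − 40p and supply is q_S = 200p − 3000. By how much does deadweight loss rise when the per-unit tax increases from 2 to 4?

In inverse form: demand p = 20.6 − 0.025q, supply p = 15 + 0.005q.
Competitive equilibrium: 20.6 − 0.025q = 15 + 0.005q → q* = 186.6667, p* = 15.9333.
For a per-unit tax t: Δq = t/0.03, so DWL = ½·t·(t/0.03) = t²/0.06.
At t = 2: DWL = 66.667. At t = 4: DWL = 266.667.
Increase = 266.667 − 66.667 = 200.

200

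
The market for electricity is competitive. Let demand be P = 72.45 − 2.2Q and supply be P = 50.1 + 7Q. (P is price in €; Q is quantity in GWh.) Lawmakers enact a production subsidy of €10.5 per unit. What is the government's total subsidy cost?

Competitive equilibrium: 72.45 − 2.2Q = 50.1 + 7Q → Q* = 2.4293, P* = 67.1054.
The subsidy lowers effective supply by 10.5: P = 39.6 + 7Q.
New quantity: 72.45 − 2.2Q = 39.6 + 7Q → Q' = 3.5707.
Total subsidy cost = 10.5 × 3.5707 = €37.49.

€37.49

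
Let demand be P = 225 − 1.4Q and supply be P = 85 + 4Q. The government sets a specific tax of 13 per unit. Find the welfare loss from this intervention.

15.65

Competitive equilibrium: 225 − 1.4Q = 85 + 4Q → Q* = 25.9259, P* = 188.7037.
With the tax, the buyer price exceeds the seller price by 13: (225 − 1.4Q) − (85 + 4Q) = 13 → Q' = 23.5185.
ΔQ = 25.9259 − 23.5185 = 2.4074; the wedge equals the tax, 13.
Welfare loss = ½ × 2.4074 × 13 = 15.65.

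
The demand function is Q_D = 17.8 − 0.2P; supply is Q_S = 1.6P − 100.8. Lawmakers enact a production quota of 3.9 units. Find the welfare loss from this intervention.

1.47

In inverse form: demand P = 89 − 5Q, supply P = 63 + 0.625Q.
Competitive equilibrium: 89 − 5Q = 63 + 0.625Q → Q* = 4.6222, P* = 65.8889.
At Q = 3.9: demand price = 89 − 5·3.9 = 69.5; supply price = 63 + 0.625·3.9 = 65.4375.
ΔQ = 4.6222 − 3.9 = 0.7222; wedge = 69.5 − 65.4375 = 4.0625.
Welfare loss = ½ × 0.7222 × 4.0625 = 1.47.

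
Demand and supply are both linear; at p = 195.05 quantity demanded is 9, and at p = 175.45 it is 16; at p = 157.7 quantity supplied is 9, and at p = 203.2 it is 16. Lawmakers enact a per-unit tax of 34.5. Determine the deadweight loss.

63.99

Demand slope = (175.45 − 195.05)/(16 − 9) = −2.8, so p = 220.25 − 2.8q.
Supply slope = (203.2 − 157.7)/(16 − 9) = 6.5, so p = 99.2 + 6.5q.
Competitive equilibrium: 220.25 − 2.8q = 99.2 + 6.5q → q* = 13.0161, p* = 183.8048.
With the tax, the buyer price exceeds the seller price by 34.5: (220.25 − 2.8q) − (99.2 + 6.5q) = 34.5 → q' = 9.3065.
Δq = 13.0161 − 9.3065 = 3.7096; the wedge equals the tax, 34.5.
Deadweight loss = ½ × 3.7096 × 34.5 = 63.99.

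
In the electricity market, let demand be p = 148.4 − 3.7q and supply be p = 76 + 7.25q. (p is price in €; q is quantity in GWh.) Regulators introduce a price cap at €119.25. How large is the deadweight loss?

Competitive equilibrium: 148.4 − 3.7q = 76 + 7.25q → q* = 6.6119, p* = 123.9361.
At the ceiling p = 119.25, quantity supplied = (119.25 − 76)/7.25 = 5.9655.
Willingness to pay at q' = 5.9655: 148.4 − 3.7·5.9655 = 126.3277.
Δq = 6.6119 − 5.9655 = 0.6464; wedge = 126.3277 − 119.25 = 7.0777.
Deadweight loss = ½ × 0.6464 × 7.0777 = €2.29.

€2.29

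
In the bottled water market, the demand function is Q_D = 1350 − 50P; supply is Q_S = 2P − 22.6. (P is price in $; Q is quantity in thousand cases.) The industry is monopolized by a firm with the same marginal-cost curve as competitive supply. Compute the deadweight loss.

$0.33 thousand

In inverse form: demand P = 27 − 0.02Q, supply P = 11.3 + 0.5Q.
Competitive equilibrium: 27 − 0.02Q = 11.3 + 0.5Q → Q* = 30.1923, P* = 26.3962.
Marginal revenue: MR = 27 − 0.04Q. Set MR = MC: 27 − 0.04Q = 11.3 + 0.5Q → Q_m = 29.0741.
Price P_m = 27 − 0.02·29.0741 = 26.4185; MC(Q_m) = 11.3 + 0.5·29.0741 = 25.8371.
Competitive Q* = 30.1923, so ΔQ = 1.1182; wedge = 26.4185 − 25.8371 = 0.5814.
Deadweight loss = ½ × 1.1182 × 0.5814 = $0.33 thousand.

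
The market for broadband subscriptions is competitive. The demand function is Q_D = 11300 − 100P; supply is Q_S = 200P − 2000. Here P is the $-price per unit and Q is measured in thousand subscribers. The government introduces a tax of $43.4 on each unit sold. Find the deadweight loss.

In inverse form: demand P = 113 − 0.01Q, supply P = 10 + 0.005Q.
Competitive equilibrium: 113 − 0.01Q = 10 + 0.005Q → Q* = 6866.6667, P* = 44.3333.
With the tax, the buyer price exceeds the seller price by 43.4: (113 − 0.01Q) − (10 + 0.005Q) = 43.4 → Q' = 3973.3333.
ΔQ = 6866.6667 − 3973.3333 = 2893.3334; the wedge equals the tax, 43.4.
DWL = ½ × 2893.3334 × 43.4 = $62785.33 thousand.

$62785.33 thousand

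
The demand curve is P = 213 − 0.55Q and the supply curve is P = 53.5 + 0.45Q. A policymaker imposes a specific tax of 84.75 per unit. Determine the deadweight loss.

Competitive equilibrium: 213 − 0.55Q = 53.5 + 0.45Q → Q* = 159.5, P* = 125.275.
With the tax, the buyer price exceeds the seller price by 84.75: (213 − 0.55Q) − (53.5 + 0.45Q) = 84.75 → Q' = 74.75.
ΔQ = 159.5 − 74.75 = 84.75; the wedge equals the tax, 84.75.
The triangle = ½ × 84.75 × 84.75 = 3591.28.

3591.28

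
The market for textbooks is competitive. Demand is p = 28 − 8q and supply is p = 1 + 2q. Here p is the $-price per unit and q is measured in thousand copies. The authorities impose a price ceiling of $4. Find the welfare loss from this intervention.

Competitive equilibrium: 28 − 8q = 1 + 2q → q* = 2.7, p* = 6.4.
At the ceiling p = 4, quantity supplied = (4 − 1)/2 = 1.5.
Willingness to pay at q' = 1.5: 28 − 8·1.5 = 16.
Δq = 2.7 − 1.5 = 1.2; wedge = 16 − 4 = 12.
The triangle = ½ × 1.2 × 12 = $7.20 thousand.

$7.20 thousand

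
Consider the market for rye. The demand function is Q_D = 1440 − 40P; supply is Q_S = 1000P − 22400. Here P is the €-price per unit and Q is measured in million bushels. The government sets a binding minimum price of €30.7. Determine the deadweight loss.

€1258 million

In inverse form: demand P = 36 − 0.025Q, supply P = 22.4 + 0.001Q.
Competitive equilibrium: 36 − 0.025Q = 22.4 + 0.001Q → Q* = 523.07692, P* = 22.92308.
At the floor P = 30.7, quantity demanded = (36 − 30.7)/0.025 = 212.
Sellers' marginal cost at Q' = 212: 22.4 + 0.001·212 = 22.612.
ΔQ = 523.07692 − 212 = 311.07692; wedge = 30.7 − 22.612 = 8.088.
DWL = ½ × 311.07692 × 8.088 = €1258 million.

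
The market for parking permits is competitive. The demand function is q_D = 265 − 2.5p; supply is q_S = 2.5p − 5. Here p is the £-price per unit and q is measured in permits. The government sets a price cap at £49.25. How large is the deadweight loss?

In inverse form: demand p = 106 − 0.4q, supply p = 2 + 0.4q.
Competitive equilibrium: 106 − 0.4q = 2 + 0.4q → q* = 130, p* = 54.
At the ceiling p = 49.25, quantity supplied = (49.25 − 2)/0.4 = 118.125.
Willingness to pay at q' = 118.125: 106 − 0.4·118.125 = 58.75.
Δq = 130 − 118.125 = 11.875; wedge = 58.75 − 49.25 = 9.5.
The triangle = ½ × 11.875 × 9.5 = £56.41.

£56.41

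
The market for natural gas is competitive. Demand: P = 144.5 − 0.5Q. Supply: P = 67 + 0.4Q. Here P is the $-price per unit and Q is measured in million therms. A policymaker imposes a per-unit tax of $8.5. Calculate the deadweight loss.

Competitive equilibrium: 144.5 − 0.5Q = 67 + 0.4Q → Q* = 86.1111, P* = 101.4444.
With the tax, the buyer price exceeds the seller price by 8.5: (144.5 − 0.5Q) − (67 + 0.4Q) = 8.5 → Q' = 76.6667.
ΔQ = 86.1111 − 76.6667 = 9.4444; the wedge equals the tax, 8.5.
Welfare loss = ½ × 9.4444 × 8.5 = $40.14 million.

$40.14 million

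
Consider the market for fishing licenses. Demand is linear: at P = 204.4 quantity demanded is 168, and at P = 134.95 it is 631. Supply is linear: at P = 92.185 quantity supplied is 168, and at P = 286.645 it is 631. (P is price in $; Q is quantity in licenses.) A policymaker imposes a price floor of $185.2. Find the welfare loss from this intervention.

$1351.71

Demand slope = (134.95 − 204.4)/(631 − 168) = −0.15, so P = 229.6 − 0.15Q.
Supply slope = (286.645 − 92.185)/(631 − 168) = 0.42, so P = 21.625 + 0.42Q.
Competitive equilibrium: 229.6 − 0.15Q = 21.625 + 0.42Q → Q* = 364.8684, P* = 174.8697.
At the floor P = 185.2, quantity demanded = (229.6 − 185.2)/0.15 = 296.
Sellers' marginal cost at Q' = 296: 21.625 + 0.42·296 = 145.945.
ΔQ = 364.8684 − 296 = 68.8684; wedge = 185.2 − 145.945 = 39.255.
DWL = ½ × 68.8684 × 39.255 = $1351.71.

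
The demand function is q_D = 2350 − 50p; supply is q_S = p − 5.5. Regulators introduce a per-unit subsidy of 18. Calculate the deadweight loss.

In inverse form: demand p = 47 − 0.02q, supply p = 5.5 + q.
Competitive equilibrium: 47 − 0.02q = 5.5 + q → q* = 40.6863, p* = 46.1863.
The subsidy lowers effective supply by 18: p = q − 12.5.
New quantity: 47 − 0.02q = q − 12.5 → q' = 58.3333.
Overproduction Δq = 58.3333 − 40.6863 = 17.647; wedge = subsidy = 18.
Deadweight loss = ½ × 17.647 × 18 = 158.82.

158.82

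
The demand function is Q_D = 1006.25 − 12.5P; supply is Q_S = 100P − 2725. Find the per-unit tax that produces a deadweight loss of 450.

9

In inverse form: demand P = 80.5 − 0.08Q, supply P = 27.25 + 0.01Q.
Competitive equilibrium: 80.5 − 0.08Q = 27.25 + 0.01Q → Q* = 591.6667, P* = 33.1667.
A tax t gives ΔQ = t/0.09 and wedge t, so DWL = t²/0.18.
t²/0.18 = 450 → t² = 81 → t = 9.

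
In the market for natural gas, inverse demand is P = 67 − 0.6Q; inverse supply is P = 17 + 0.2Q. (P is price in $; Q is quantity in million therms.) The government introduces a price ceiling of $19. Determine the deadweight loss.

Competitive equilibrium: 67 − 0.6Q = 17 + 0.2Q → Q* = 62.5, P* = 29.5.
At the ceiling P = 19, quantity supplied = (19 − 17)/0.2 = 10.
Willingness to pay at Q' = 10: 67 − 0.6·10 = 61.
ΔQ = 62.5 − 10 = 52.5; wedge = 61 − 19 = 42.
The triangle = ½ × 52.5 × 42 = $1102.50 million.

$1102.50 million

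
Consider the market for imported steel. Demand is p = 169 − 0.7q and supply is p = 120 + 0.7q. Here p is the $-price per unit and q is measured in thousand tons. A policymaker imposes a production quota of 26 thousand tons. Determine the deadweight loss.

Competitive equilibrium: 169 − 0.7q = 120 + 0.7q → q* = 35, p* = 144.5.
At q = 26: demand price = 169 − 0.7·26 = 150.8; supply price = 120 + 0.7·26 = 138.2.
Δq = 35 − 26 = 9; wedge = 150.8 − 138.2 = 12.6.
DWL = ½ × 9 × 12.6 = $56.70 thousand.

$56.70 thousand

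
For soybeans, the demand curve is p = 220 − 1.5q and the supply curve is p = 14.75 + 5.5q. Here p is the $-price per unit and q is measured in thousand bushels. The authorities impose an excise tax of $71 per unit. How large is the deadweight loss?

Competitive equilibrium: 220 − 1.5q = 14.75 + 5.5q → q* = 29.3214, p* = 176.0179.
With the tax, the buyer price exceeds the seller price by 71: (220 − 1.5q) − (14.75 + 5.5q) = 71 → q' = 19.1786.
Δq = 29.3214 − 19.1786 = 10.1428; the wedge equals the tax, 71.
DWL = ½ × 10.1428 × 71 = $360.07 thousand.

$360.07 thousand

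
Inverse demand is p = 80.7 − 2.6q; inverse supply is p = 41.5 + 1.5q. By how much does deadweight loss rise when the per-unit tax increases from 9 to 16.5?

Competitive equilibrium: 80.7 − 2.6q = 41.5 + 1.5q → q* = 9.561, p* = 55.8415.
For a per-unit tax t: Δq = t/4.1, so DWL = ½·t·(t/4.1) = t²/8.2.
At t = 9: DWL = 9.878. At t = 16.5: DWL = 33.201.
Increase = 33.201 − 9.878 = 23.32.

23.32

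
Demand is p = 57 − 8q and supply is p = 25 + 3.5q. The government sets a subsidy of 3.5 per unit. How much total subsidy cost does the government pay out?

10.80

Competitive equilibrium: 57 − 8q = 25 + 3.5q → q* = 2.7826, p* = 34.7391.
The subsidy lowers effective supply by 3.5: p = 21.5 + 3.5q.
New quantity: 57 − 8q = 21.5 + 3.5q → q' = 3.087.
Total subsidy cost = 3.5 × 3.087 = 10.80.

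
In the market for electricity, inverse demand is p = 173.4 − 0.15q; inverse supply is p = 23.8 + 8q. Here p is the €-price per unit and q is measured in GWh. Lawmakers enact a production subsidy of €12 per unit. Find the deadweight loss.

Competitive equilibrium: 173.4 − 0.15q = 23.8 + 8q → q* = 18.3558, p* = 170.6466.
The subsidy lowers effective supply by 12: p = 11.8 + 8q.
New quantity: 173.4 − 0.15q = 11.8 + 8q → q' = 19.8282.
Overproduction Δq = 19.8282 − 18.3558 = 1.4724; wedge = subsidy = 12.
DWL = ½ × 1.4724 × 12 = €8.83.

€8.83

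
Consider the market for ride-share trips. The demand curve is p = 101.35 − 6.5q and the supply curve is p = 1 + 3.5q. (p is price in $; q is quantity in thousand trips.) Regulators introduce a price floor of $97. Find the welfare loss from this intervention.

$438.59 thousand

Competitive equilibrium: 101.35 − 6.5q = 1 + 3.5q → q* = 10.035, p* = 36.1225.
At the floor p = 97, quantity demanded = (101.35 − 97)/6.5 = 0.6692.
Sellers' marginal cost at q' = 0.6692: 1 + 3.5·0.6692 = 3.3422.
Δq = 10.035 − 0.6692 = 9.3658; wedge = 97 − 3.3422 = 93.6578.
Welfare loss = ½ × 9.3658 × 93.6578 = $438.59 thousand.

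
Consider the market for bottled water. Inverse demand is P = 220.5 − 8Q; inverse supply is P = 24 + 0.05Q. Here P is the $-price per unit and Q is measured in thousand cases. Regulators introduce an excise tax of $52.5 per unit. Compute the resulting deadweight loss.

Competitive equilibrium: 220.5 − 8Q = 24 + 0.05Q → Q* = 24.40994, P* = 25.2205.
With the tax, the buyer price exceeds the seller price by 52.5: (220.5 − 8Q) − (24 + 0.05Q) = 52.5 → Q' = 17.8882.
ΔQ = 24.40994 − 17.8882 = 6.52174; the wedge equals the tax, 52.5.
Welfare loss = ½ × 6.52174 × 52.5 = $171.20 thousand.

$171.20 thousand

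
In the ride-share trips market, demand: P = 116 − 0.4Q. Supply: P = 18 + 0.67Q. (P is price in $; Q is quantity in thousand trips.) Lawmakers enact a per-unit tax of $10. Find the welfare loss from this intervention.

Competitive equilibrium: 116 − 0.4Q = 18 + 0.67Q → Q* = 91.5888, P* = 79.3645.
With the tax, the buyer price exceeds the seller price by 10: (116 − 0.4Q) − (18 + 0.67Q) = 10 → Q' = 82.243.
ΔQ = 91.5888 − 82.243 = 9.3458; the wedge equals the tax, 10.
Welfare loss = ½ × 9.3458 × 10 = $46.73 thousand.

$46.73 thousand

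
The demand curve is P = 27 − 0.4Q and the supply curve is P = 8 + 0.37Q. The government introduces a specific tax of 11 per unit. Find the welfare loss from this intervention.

Competitive equilibrium: 27 − 0.4Q = 8 + 0.37Q → Q* = 24.6753, P* = 17.1299.
With the tax, the buyer price exceeds the seller price by 11: (27 − 0.4Q) − (8 + 0.37Q) = 11 → Q' = 10.3896.
ΔQ = 24.6753 − 10.3896 = 14.2857; the wedge equals the tax, 11.
Deadweight loss = ½ × 14.2857 × 11 = 78.57.

78.57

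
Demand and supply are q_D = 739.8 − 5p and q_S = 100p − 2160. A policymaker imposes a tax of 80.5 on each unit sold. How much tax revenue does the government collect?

17579.67

In inverse form: demand p = 147.96 − 0.2q, supply p = 21.6 + 0.01q.
Competitive equilibrium: 147.96 − 0.2q = 21.6 + 0.01q → q* = 601.7143, p* = 27.6171.
With the tax, the buyer price exceeds the seller price by 80.5: (147.96 − 0.2q) − (21.6 + 0.01q) = 80.5 → q' = 218.381.
Tax revenue = 80.5 × 218.381 = 17579.67.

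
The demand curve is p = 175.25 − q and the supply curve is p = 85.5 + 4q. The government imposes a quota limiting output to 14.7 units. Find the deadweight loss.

26.41

Competitive equilibrium: 175.25 − q = 85.5 + 4q → q* = 17.95, p* = 157.3.
At q = 14.7: demand price = 175.25 − 1·14.7 = 160.55; supply price = 85.5 + 4·14.7 = 144.3.
Δq = 17.95 − 14.7 = 3.25; wedge = 160.55 − 144.3 = 16.25.
The triangle = ½ × 3.25 × 16.25 = 26.41.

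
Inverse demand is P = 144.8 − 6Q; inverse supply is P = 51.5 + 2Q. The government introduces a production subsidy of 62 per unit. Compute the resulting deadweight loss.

240.25

Competitive equilibrium: 144.8 − 6Q = 51.5 + 2Q → Q* = 11.6625, P* = 74.825.
The subsidy lowers effective supply by 62: P = 2Q − 10.5.
New quantity: 144.8 − 6Q = 2Q − 10.5 → Q' = 19.4125.
Overproduction ΔQ = 19.4125 − 11.6625 = 7.75; wedge = subsidy = 62.
DWL = ½ × 7.75 × 62 = 240.25.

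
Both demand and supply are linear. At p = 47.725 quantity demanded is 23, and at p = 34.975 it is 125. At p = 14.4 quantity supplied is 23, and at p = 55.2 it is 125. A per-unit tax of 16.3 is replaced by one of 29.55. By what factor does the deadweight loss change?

3.287

Demand slope = (34.975 − 47.725)/(125 − 23) = −0.125, so p = 50.6 − 0.125q.
Supply slope = (55.2 − 14.4)/(125 − 23) = 0.4, so p = 5.2 + 0.4q.
Competitive equilibrium: 50.6 − 0.125q = 5.2 + 0.4q → q* = 86.4762, p* = 39.7905.
For a per-unit tax t: Δq = t/0.525, so DWL = ½·t·(t/0.525) = t²/1.05.
At t = 16.3: DWL = 253.038. At t = 29.55: DWL = 831.621.
Ratio = (29.55/16.3)² = 3.287.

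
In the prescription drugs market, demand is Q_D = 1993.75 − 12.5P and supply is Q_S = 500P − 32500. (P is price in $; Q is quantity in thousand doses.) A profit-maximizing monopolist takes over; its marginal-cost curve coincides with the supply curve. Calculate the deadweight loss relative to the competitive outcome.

$13279.13 thousand

In inverse form: demand P = 159.5 − 0.08Q, supply P = 65 + 0.002Q.
Competitive equilibrium: 159.5 − 0.08Q = 65 + 0.002Q → Q* = 1152.43902, P* = 67.30488.
Marginal revenue: MR = 159.5 − 0.16Q. Set MR = MC: 159.5 − 0.16Q = 65 + 0.002Q → Q_m = 583.33333.
Price P_m = 159.5 − 0.08·583.33333 = 112.83333; MC(Q_m) = 65 + 0.002·583.33333 = 66.16667.
Competitive Q* = 1152.43902, so ΔQ = 569.10569; wedge = 112.83333 − 66.16667 = 46.66666.
DWL = ½ × 569.10569 × 46.66666 = $13279.13 thousand.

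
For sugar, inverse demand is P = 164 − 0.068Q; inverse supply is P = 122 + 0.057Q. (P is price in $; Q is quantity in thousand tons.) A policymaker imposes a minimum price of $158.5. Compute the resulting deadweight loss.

$4067.81 thousand

Competitive equilibrium: 164 − 0.068Q = 122 + 0.057Q → Q* = 336, P* = 141.152.
At the floor P = 158.5, quantity demanded = (164 − 158.5)/0.068 = 80.8824.
Sellers' marginal cost at Q' = 80.8824: 122 + 0.057·80.8824 = 126.6103.
ΔQ = 336 − 80.8824 = 255.1176; wedge = 158.5 − 126.6103 = 31.8897.
Deadweight loss = ½ × 255.1176 × 31.8897 = $4067.81 thousand.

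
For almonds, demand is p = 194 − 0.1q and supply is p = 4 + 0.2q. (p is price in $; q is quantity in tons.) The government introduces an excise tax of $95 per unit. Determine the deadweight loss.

$15041.67

Competitive equilibrium: 194 − 0.1q = 4 + 0.2q → q* = 633.33333, p* = 130.66667.
With the tax, the buyer price exceeds the seller price by 95: (194 − 0.1q) − (4 + 0.2q) = 95 → q' = 316.66667.
Δq = 633.33333 − 316.66667 = 316.66666; the wedge equals the tax, 95.
Welfare loss = ½ × 316.66666 × 95 = $15041.67.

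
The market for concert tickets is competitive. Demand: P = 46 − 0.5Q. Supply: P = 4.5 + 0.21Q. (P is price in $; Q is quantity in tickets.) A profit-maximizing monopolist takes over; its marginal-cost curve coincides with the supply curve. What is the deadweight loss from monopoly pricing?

$207.10

Competitive equilibrium: 46 − 0.5Q = 4.5 + 0.21Q → Q* = 58.4507, P* = 16.7746.
Marginal revenue: MR = 46 − Q. Set MR = MC: 46 − Q = 4.5 + 0.21Q → Q_m = 34.2975.
Price P_m = 46 − 0.5·34.2975 = 28.8513; MC(Q_m) = 4.5 + 0.21·34.2975 = 11.7025.
Competitive Q* = 58.4507, so ΔQ = 24.1532; wedge = 28.8513 − 11.7025 = 17.1488.
Deadweight loss = ½ × 24.1532 × 17.1488 = $207.10.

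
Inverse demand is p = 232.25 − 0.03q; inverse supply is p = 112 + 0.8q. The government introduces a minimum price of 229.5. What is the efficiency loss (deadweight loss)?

1175.12

Competitive equilibrium: 232.25 − 0.03q = 112 + 0.8q → q* = 144.87952, p* = 227.90361.
At the floor p = 229.5, quantity demanded = (232.25 − 229.5)/0.03 = 91.66667.
Sellers' marginal cost at q' = 91.66667: 112 + 0.8·91.66667 = 185.33334.
Δq = 144.87952 − 91.66667 = 53.21285; wedge = 229.5 − 185.33334 = 44.16666.
Deadweight loss = ½ × 53.21285 × 44.16666 = 1175.12.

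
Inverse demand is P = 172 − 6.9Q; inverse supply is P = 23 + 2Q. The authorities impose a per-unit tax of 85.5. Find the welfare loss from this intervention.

Competitive equilibrium: 172 − 6.9Q = 23 + 2Q → Q* = 16.7416, P* = 56.4831.
With the tax, the buyer price exceeds the seller price by 85.5: (172 − 6.9Q) − (23 + 2Q) = 85.5 → Q' = 7.1348.
ΔQ = 16.7416 − 7.1348 = 9.6068; the wedge equals the tax, 85.5.
Deadweight loss = ½ × 9.6068 × 85.5 = 410.69.

410.69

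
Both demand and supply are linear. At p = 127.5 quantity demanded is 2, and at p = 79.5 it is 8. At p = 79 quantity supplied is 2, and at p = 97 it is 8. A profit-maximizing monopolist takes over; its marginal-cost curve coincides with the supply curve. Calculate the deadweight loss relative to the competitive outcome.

40.05

Demand slope = (79.5 − 127.5)/(8 − 2) = −8, so p = 143.5 − 8q.
Supply slope = (97 − 79)/(8 − 2) = 3, so p = 73 + 3q.
Competitive equilibrium: 143.5 − 8q = 73 + 3q → q* = 6.4091, p* = 92.2273.
Marginal revenue: MR = 143.5 − 16q. Set MR = MC: 143.5 − 16q = 73 + 3q → q_m = 3.7105.
Price p_m = 143.5 − 8·3.7105 = 113.816; MC(q_m) = 73 + 3·3.7105 = 84.1315.
Competitive q* = 6.4091, so Δq = 2.6986; wedge = 113.816 − 84.1315 = 29.6845.
Deadweight loss = ½ × 2.6986 × 29.6845 = 40.05.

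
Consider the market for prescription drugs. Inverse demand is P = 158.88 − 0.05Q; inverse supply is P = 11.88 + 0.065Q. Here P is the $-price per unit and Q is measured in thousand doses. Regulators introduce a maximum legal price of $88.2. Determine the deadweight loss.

$623.20 thousand

Competitive equilibrium: 158.88 − 0.05Q = 11.88 + 0.065Q → Q* = 1278.2609, P* = 94.967.
At the ceiling P = 88.2, quantity supplied = (88.2 − 11.88)/0.065 = 1174.1538.
Willingness to pay at Q' = 1174.1538: 158.88 − 0.05·1174.1538 = 100.1723.
ΔQ = 1278.2609 − 1174.1538 = 104.1071; wedge = 100.1723 − 88.2 = 11.9723.
Deadweight loss = ½ × 104.1071 × 11.9723 = $623.20 thousand.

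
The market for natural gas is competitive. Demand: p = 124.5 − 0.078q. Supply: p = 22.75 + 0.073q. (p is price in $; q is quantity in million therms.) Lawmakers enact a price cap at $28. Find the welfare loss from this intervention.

Competitive equilibrium: 124.5 − 0.078q = 22.75 + 0.073q → q* = 673.84106, p* = 71.9404.
At the ceiling p = 28, quantity supplied = (28 − 22.75)/0.073 = 71.91781.
Willingness to pay at q' = 71.91781: 124.5 − 0.078·71.91781 = 118.89041.
Δq = 673.84106 − 71.91781 = 601.92325; wedge = 118.89041 − 28 = 90.89041.
Welfare loss = ½ × 601.92325 × 90.89041 = $27354.53 million.

$27354.53 million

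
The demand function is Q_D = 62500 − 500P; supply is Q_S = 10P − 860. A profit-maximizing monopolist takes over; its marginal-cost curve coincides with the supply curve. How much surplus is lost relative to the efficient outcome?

In inverse form: demand P = 125 − 0.002Q, supply P = 86 + 0.1Q.
Competitive equilibrium: 125 − 0.002Q = 86 + 0.1Q → Q* = 382.3529, P* = 124.2353.
Marginal revenue: MR = 125 − 0.004Q. Set MR = MC: 125 − 0.004Q = 86 + 0.1Q → Q_m = 375.
Price P_m = 125 − 0.002·375 = 124.25; MC(Q_m) = 86 + 0.1·375 = 123.5.
Competitive Q* = 382.3529, so ΔQ = 7.3529; wedge = 124.25 − 123.5 = 0.75.
Welfare loss = ½ × 7.3529 × 0.75 = 2.76.

2.76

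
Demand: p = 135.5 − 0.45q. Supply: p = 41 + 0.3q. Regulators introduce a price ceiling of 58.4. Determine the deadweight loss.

Competitive equilibrium: 135.5 − 0.45q = 41 + 0.3q → q* = 126, p* = 78.8.
At the ceiling p = 58.4, quantity supplied = (58.4 − 41)/0.3 = 58.
Willingness to pay at q' = 58: 135.5 − 0.45·58 = 109.4.
Δq = 126 − 58 = 68; wedge = 109.4 − 58.4 = 51.
The triangle = ½ × 68 × 51 = 1734.

1734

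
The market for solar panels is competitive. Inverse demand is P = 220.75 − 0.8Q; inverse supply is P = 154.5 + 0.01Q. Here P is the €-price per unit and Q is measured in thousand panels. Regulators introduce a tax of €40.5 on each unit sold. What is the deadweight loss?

Competitive equilibrium: 220.75 − 0.8Q = 154.5 + 0.01Q → Q* = 81.7901, P* = 155.3179.
With the tax, the buyer price exceeds the seller price by 40.5: (220.75 − 0.8Q) − (154.5 + 0.01Q) = 40.5 → Q' = 31.7901.
ΔQ = 81.7901 − 31.7901 = 50; the wedge equals the tax, 40.5.
Deadweight loss = ½ × 50 × 40.5 = €1012.50 thousand.

€1012.50 thousand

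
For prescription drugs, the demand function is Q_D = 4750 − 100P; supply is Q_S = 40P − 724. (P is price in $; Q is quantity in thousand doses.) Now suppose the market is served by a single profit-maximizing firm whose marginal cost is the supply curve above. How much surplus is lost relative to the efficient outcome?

$609.78 thousand

In inverse form: demand P = 47.5 − 0.01Q, supply P = 18.1 + 0.025Q.
Competitive equilibrium: 47.5 − 0.01Q = 18.1 + 0.025Q → Q* = 840, P* = 39.1.
Marginal revenue: MR = 47.5 − 0.02Q. Set MR = MC: 47.5 − 0.02Q = 18.1 + 0.025Q → Q_m = 653.3333.
Price P_m = 47.5 − 0.01·653.3333 = 40.9667; MC(Q_m) = 18.1 + 0.025·653.3333 = 34.4333.
Competitive Q* = 840, so ΔQ = 186.6667; wedge = 40.9667 − 34.4333 = 6.5334.
Welfare loss = ½ × 186.6667 × 6.5334 = $609.78 thousand.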